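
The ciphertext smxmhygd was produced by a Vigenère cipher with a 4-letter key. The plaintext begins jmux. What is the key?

Subtract each crib letter from the matching ciphertext letter (mod 26):
s(18)−j(9)=9 → j
m(12)−m(12)=0 → a
x(23)−u(20)=3 → d
m(12)−x(23)=-11≡15 → p

jadp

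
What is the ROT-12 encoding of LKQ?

L(11): 11+12=23 → X
K(10): 10+12=22 → W
Q(16): 16+12=28≡2 → C

XWC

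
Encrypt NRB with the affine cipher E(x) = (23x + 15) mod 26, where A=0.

CQM

N(13): 23·13+15=314≡2 → C
R(17): 23·17+15=406≡16 → Q
B(1): 23·1+15=38≡12 → M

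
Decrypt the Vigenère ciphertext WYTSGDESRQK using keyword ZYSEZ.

XABOHEGANRL

Repeat the key across the ciphertext: ZYSEZZYSEZZ
W(22)−Z(25): -3≡23 → X
Y(24)−Y(24): 0 → A
T(19)−S(18): 1 → B
S(18)−E(4): 14 → O
G(6)−Z(25): -19≡7 → H
D(3)−Z(25): -22≡4 → E
E(4)−Y(24): -20≡6 → G
S(18)−S(18): 0 → A
R(17)−E(4): 13 → N
Q(16)−Z(25): -9≡17 → R
K(10)−Z(25): -15≡11 → L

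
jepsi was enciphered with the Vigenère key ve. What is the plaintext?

oauon

Repeat the key across the ciphertext: vevev
j(9)−v(21): -12≡14 → o
e(4)−e(4): 0 → a
p(15)−v(21): -6≡20 → u
s(18)−e(4): 14 → o
i(8)−v(21): -13≡13 → n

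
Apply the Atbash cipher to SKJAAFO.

S(18) → H(7)
K(10) → P(15)
J(9) → Q(16)
A(0) → Z(25)
A(0) → Z(25)
F(5) → U(20)
O(14) → L(11)

HPQZZUL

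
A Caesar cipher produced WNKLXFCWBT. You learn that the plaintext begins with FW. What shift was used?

17

From the crib: W(22)−F(5)=17, so the shift is 17.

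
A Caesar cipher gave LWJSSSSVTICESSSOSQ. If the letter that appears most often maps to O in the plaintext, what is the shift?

4

The most frequent ciphertext letter is S (appears 8 times).
S is position 18; O is position 14.
Shift = 4.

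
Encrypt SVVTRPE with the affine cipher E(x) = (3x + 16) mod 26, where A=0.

S(18): 3·18+16=70≡18 → S
V(21): 3·21+16=79≡1 → B
V(21): 3·21+16=79≡1 → B
T(19): 3·19+16=73≡21 → V
R(17): 3·17+16=67≡15 → P
P(15): 3·15+16=61≡9 → J
E(4): 3·4+16=28≡2 → C

SBBVPJC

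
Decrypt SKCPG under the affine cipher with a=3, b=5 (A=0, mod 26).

The inverse of 3 mod 26 is 9, since 3·9=27≡1. Apply D(y)=9·(y−5) mod 26:
S(18): 9·(18−5)=117≡13 → N
K(10): 9·(10−5)=45≡19 → T
C(2): 9·(2−5)=-27≡25 → Z
P(15): 9·(15−5)=90≡12 → M
G(6): 9·(6−5)=9 → J

NTZMJ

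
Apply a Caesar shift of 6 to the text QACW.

WGIC

Q(16): 16+6=22 → W
A(0): 0+6=6 → G
C(2): 2+6=8 → I
W(22): 22+6=28≡2 → C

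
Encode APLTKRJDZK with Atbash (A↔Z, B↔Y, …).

A(0) → Z(25)
P(15) → K(10)
L(11) → O(14)
T(19) → G(6)
K(10) → P(15)
R(17) → I(8)
J(9) → Q(16)
D(3) → W(22)
Z(25) → A(0)
K(10) → P(15)

ZKOGPIQWAP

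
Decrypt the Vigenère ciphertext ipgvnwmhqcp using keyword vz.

Repeat the key across the ciphertext: vzvzvzvzvzv
i(8)−v(21): -13≡13 → n
p(15)−z(25): -10≡16 → q
g(6)−v(21): -15≡11 → l
v(21)−z(25): -4≡22 → w
n(13)−v(21): -8≡18 → s
w(22)−z(25): -3≡23 → x
m(12)−v(21): -9≡17 → r
h(7)−z(25): -18≡8 → i
q(16)−v(21): -5≡21 → v
c(2)−z(25): -23≡3 → d
p(15)−v(21): -6≡20 → u

nqlwsxrivdu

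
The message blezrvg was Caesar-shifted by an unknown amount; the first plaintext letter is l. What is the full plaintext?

lvojbfq

From the crib: b(1)−l(11)=-10≡16, so the shift is 16.
Subtract 16 from each ciphertext letter:
b(1): 1−16=-15≡11 → l
l(11): 11−16=-5≡21 → v
e(4): 4−16=-12≡14 → o
z(25): 25−16=9 → j
r(17): 17−16=1 → b
v(21): 21−16=5 → f
g(6): 6−16=-10≡16 → q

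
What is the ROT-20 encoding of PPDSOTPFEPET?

JJXMINJZYJYN

P(15): 15+20=35≡9 → J
P(15): 15+20=35≡9 → J
D(3): 3+20=23 → X
S(18): 18+20=38≡12 → M
O(14): 14+20=34≡8 → I
T(19): 19+20=39≡13 → N
P(15): 15+20=35≡9 → J
F(5): 5+20=25 → Z
E(4): 4+20=24 → Y
P(15): 15+20=35≡9 → J
E(4): 4+20=24 → Y
T(19): 19+20=39≡13 → N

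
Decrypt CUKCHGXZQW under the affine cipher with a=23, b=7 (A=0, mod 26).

TNZTAJMUXV

The inverse of 23 mod 26 is 17, since 23·17=391≡1. Apply D(y)=17·(y−7) mod 26:
C(2): 17·(2−7)=-85≡19 → T
U(20): 17·(20−7)=221≡13 → N
K(10): 17·(10−7)=51≡25 → Z
C(2): 17·(2−7)=-85≡19 → T
H(7): 17·(7−7)=0 → A
G(6): 17·(6−7)=-17≡9 → J
X(23): 17·(23−7)=272≡12 → M
Z(25): 17·(25−7)=306≡20 → U
Q(16): 17·(16−7)=153≡23 → X
W(22): 17·(22−7)=255≡21 → V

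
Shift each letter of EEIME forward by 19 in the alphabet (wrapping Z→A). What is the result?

XXBFX

E(4): 4+19=23 → X
E(4): 4+19=23 → X
I(8): 8+19=27≡1 → B
M(12): 12+19=31≡5 → F
E(4): 4+19=23 → X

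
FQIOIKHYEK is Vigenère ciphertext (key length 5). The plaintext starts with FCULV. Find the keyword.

AOODN

Subtract each crib letter from the matching ciphertext letter (mod 26):
F(5)−F(5)=0 → A
Q(16)−C(2)=14 → O
I(8)−U(20)=-12≡14 → O
O(14)−L(11)=3 → D
I(8)−V(21)=-13≡13 → N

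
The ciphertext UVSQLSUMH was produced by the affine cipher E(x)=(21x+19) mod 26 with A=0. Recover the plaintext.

FKVLMVFRS

The inverse of 21 mod 26 is 5, since 21·5=105≡1. Apply D(y)=5·(y−19) mod 26:
U(20): 5·(20−19)=5 → F
V(21): 5·(21−19)=10 → K
S(18): 5·(18−19)=-5≡21 → V
Q(16): 5·(16−19)=-15≡11 → L
L(11): 5·(11−19)=-40≡12 → M
S(18): 5·(18−19)=-5≡21 → V
U(20): 5·(20−19)=5 → F
M(12): 5·(12−19)=-35≡17 → R
H(7): 5·(7−19)=-60≡18 → S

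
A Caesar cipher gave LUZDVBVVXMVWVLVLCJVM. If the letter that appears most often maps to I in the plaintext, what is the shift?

The most frequent ciphertext letter is V (appears 7 times).
V is position 21; I is position 8.
Shift = 13.

13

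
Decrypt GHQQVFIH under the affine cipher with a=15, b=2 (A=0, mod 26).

CJUUDVQJ

The inverse of 15 mod 26 is 7, since 15·7=105≡1. Apply D(y)=7·(y−2) mod 26:
G(6): 7·(6−2)=28≡2 → C
H(7): 7·(7−2)=35≡9 → J
Q(16): 7·(16−2)=98≡20 → U
Q(16): 7·(16−2)=98≡20 → U
V(21): 7·(21−2)=133≡3 → D
F(5): 7·(5−2)=21 → V
I(8): 7·(8−2)=42≡16 → Q
H(7): 7·(7−2)=35≡9 → J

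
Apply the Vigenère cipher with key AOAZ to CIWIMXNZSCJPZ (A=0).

CWWHMLNYSQJOZ

Repeat the key across the message: AOAZAOAZAOAZA
C(2)+A(0): 2 → C
I(8)+O(14): 22 → W
W(22)+A(0): 22 → W
I(8)+Z(25): 33≡7 → H
M(12)+A(0): 12 → M
X(23)+O(14): 37≡11 → L
N(13)+A(0): 13 → N
Z(25)+Z(25): 50≡24 → Y
S(18)+A(0): 18 → S
C(2)+O(14): 16 → Q
J(9)+A(0): 9 → J
P(15)+Z(25): 40≡14 → O
Z(25)+A(0): 25 → Z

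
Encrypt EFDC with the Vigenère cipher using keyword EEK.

Repeat the key across the message: EEKE
E(4)+E(4): 8 → I
F(5)+E(4): 9 → J
D(3)+K(10): 13 → N
C(2)+E(4): 6 → G

IJNG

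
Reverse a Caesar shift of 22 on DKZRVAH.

D(3): 3−22=-19≡7 → H
K(10): 10−22=-12≡14 → O
Z(25): 25−22=3 → D
R(17): 17−22=-5≡21 → V
V(21): 21−22=-1≡25 → Z
A(0): 0−22=-22≡4 → E
H(7): 7−22=-15≡11 → L

HODVZEL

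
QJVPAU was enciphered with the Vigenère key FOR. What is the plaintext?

LVEKMD

Repeat the key across the ciphertext: FORFOR
Q(16)−F(5): 11 → L
J(9)−O(14): -5≡21 → V
V(21)−R(17): 4 → E
P(15)−F(5): 10 → K
A(0)−O(14): -14≡12 → M
U(20)−R(17): 3 → D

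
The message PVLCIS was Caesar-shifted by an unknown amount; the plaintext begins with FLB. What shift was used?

10

From the crib: P(15)−F(5)=10, so the shift is 10.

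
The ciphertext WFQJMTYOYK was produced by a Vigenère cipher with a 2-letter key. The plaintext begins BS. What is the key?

Subtract each crib letter from the matching ciphertext letter (mod 26):
W(22)−B(1)=21 → V
F(5)−S(18)=-13≡13 → N

VN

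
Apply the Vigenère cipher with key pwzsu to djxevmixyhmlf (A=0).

sfwwpbewqbbhe

Repeat the key across the message: pwzsupwzsupwz
d(3)+p(15): 18 → s
j(9)+w(22): 31≡5 → f
x(23)+z(25): 48≡22 → w
e(4)+s(18): 22 → w
v(21)+u(20): 41≡15 → p
m(12)+p(15): 27≡1 → b
i(8)+w(22): 30≡4 → e
x(23)+z(25): 48≡22 → w
y(24)+s(18): 42≡16 → q
h(7)+u(20): 27≡1 → b
m(12)+p(15): 27≡1 → b
l(11)+w(22): 33≡7 → h
f(5)+z(25): 30≡4 → e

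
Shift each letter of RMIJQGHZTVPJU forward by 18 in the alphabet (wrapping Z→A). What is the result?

R(17): 17+18=35≡9 → J
M(12): 12+18=30≡4 → E
I(8): 8+18=26≡0 → A
J(9): 9+18=27≡1 → B
Q(16): 16+18=34≡8 → I
G(6): 6+18=24 → Y
H(7): 7+18=25 → Z
Z(25): 25+18=43≡17 → R
T(19): 19+18=37≡11 → L
V(21): 21+18=39≡13 → N
P(15): 15+18=33≡7 → H
J(9): 9+18=27≡1 → B
U(20): 20+18=38≡12 → M

JEABIYZRLNHBM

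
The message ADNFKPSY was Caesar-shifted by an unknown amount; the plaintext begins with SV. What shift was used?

From the crib: A(0)−S(18)=-18≡8, so the shift is 8.

8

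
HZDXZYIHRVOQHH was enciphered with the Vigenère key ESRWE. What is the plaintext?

Repeat the key across the ciphertext: ESRWEESRWEESRW
H(7)−E(4): 3 → D
Z(25)−S(18): 7 → H
D(3)−R(17): -14≡12 → M
X(23)−W(22): 1 → B
Z(25)−E(4): 21 → V
Y(24)−E(4): 20 → U
I(8)−S(18): -10≡16 → Q
H(7)−R(17): -10≡16 → Q
R(17)−W(22): -5≡21 → V
V(21)−E(4): 17 → R
O(14)−E(4): 10 → K
Q(16)−S(18): -2≡24 → Y
H(7)−R(17): -10≡16 → Q
H(7)−W(22): -15≡11 → L

DHMBVUQQVRKYQL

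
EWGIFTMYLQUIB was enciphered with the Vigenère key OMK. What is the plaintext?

QKWUTJYMBCIYN

Repeat the key across the ciphertext: OMKOMKOMKOMKO
E(4)−O(14): -10≡16 → Q
W(22)−M(12): 10 → K
G(6)−K(10): -4≡22 → W
I(8)−O(14): -6≡20 → U
F(5)−M(12): -7≡19 → T
T(19)−K(10): 9 → J
M(12)−O(14): -2≡24 → Y
Y(24)−M(12): 12 → M
L(11)−K(10): 1 → B
Q(16)−O(14): 2 → C
U(20)−M(12): 8 → I
I(8)−K(10): -2≡24 → Y
B(1)−O(14): -13≡13 → N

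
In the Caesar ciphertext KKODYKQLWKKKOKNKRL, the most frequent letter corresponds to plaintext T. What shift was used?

17

The most frequent ciphertext letter is K (appears 8 times).
K is position 10; T is position 19.
Shift = -9≡17.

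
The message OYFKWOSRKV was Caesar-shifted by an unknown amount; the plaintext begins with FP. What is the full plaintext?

From the crib: O(14)−F(5)=9, so the shift is 9.
Subtract 9 from each ciphertext letter:
O(14): 14−9=5 → F
Y(24): 24−9=15 → P
F(5): 5−9=-4≡22 → W
K(10): 10−9=1 → B
W(22): 22−9=13 → N
O(14): 14−9=5 → F
S(18): 18−9=9 → J
R(17): 17−9=8 → I
K(10): 10−9=1 → B
V(21): 21−9=12 → M

FPWBNFJIBM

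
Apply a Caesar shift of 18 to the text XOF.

X(23): 23+18=41≡15 → P
O(14): 14+18=32≡6 → G
F(5): 5+18=23 → X

PGX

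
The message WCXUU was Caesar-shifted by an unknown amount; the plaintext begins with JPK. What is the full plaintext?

From the crib: W(22)−J(9)=13, so the shift is 13.
Subtract 13 from each ciphertext letter:
W(22): 22−13=9 → J
C(2): 2−13=-11≡15 → P
X(23): 23−13=10 → K
U(20): 20−13=7 → H
U(20): 20−13=7 → H

JPKHH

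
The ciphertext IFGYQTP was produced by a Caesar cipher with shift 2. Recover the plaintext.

GDEWORN

I(8): 8−2=6 → G
F(5): 5−2=3 → D
G(6): 6−2=4 → E
Y(24): 24−2=22 → W
Q(16): 16−2=14 → O
T(19): 19−2=17 → R
P(15): 15−2=13 → N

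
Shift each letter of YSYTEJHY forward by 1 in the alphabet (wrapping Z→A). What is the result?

ZTZUFKIZ

Y(24): 24+1=25 → Z
S(18): 18+1=19 → T
Y(24): 24+1=25 → Z
T(19): 19+1=20 → U
E(4): 4+1=5 → F
J(9): 9+1=10 → K
H(7): 7+1=8 → I
Y(24): 24+1=25 → Z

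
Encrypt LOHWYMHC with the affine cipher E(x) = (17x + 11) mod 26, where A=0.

QPAVDHAT

L(11): 17·11+11=198≡16 → Q
O(14): 17·14+11=249≡15 → P
H(7): 17·7+11=130≡0 → A
W(22): 17·22+11=385≡21 → V
Y(24): 17·24+11=419≡3 → D
M(12): 17·12+11=215≡7 → H
H(7): 17·7+11=130≡0 → A
C(2): 17·2+11=45≡19 → T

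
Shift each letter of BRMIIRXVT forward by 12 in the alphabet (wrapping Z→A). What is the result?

NDYUUDJHF

B(1): 1+12=13 → N
R(17): 17+12=29≡3 → D
M(12): 12+12=24 → Y
I(8): 8+12=20 → U
I(8): 8+12=20 → U
R(17): 17+12=29≡3 → D
X(23): 23+12=35≡9 → J
V(21): 21+12=33≡7 → H
T(19): 19+12=31≡5 → F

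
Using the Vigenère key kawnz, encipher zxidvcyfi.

jxequmybv

Repeat the key across the message: kawnzkawn
z(25)+k(10): 35≡9 → j
x(23)+a(0): 23 → x
i(8)+w(22): 30≡4 → e
d(3)+n(13): 16 → q
v(21)+z(25): 46≡20 → u
c(2)+k(10): 12 → m
y(24)+a(0): 24 → y
f(5)+w(22): 27≡1 → b
i(8)+n(13): 21 → v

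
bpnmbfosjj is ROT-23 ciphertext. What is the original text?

esqpeirvmm

b(1): 1−23=-22≡4 → e
p(15): 15−23=-8≡18 → s
n(13): 13−23=-10≡16 → q
m(12): 12−23=-11≡15 → p
b(1): 1−23=-22≡4 → e
f(5): 5−23=-18≡8 → i
o(14): 14−23=-9≡17 → r
s(18): 18−23=-5≡21 → v
j(9): 9−23=-14≡12 → m
j(9): 9−23=-14≡12 → m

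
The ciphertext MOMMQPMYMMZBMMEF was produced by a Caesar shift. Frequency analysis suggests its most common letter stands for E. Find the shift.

8

The most frequent ciphertext letter is M (appears 8 times).
M is position 12; E is position 4.
Shift = 8.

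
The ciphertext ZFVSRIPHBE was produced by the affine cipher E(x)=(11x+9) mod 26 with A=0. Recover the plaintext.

The inverse of 11 mod 26 is 19, since 11·19=209≡1. Apply D(y)=19·(y−9) mod 26:
Z(25): 19·(25−9)=304≡18 → S
F(5): 19·(5−9)=-76≡2 → C
V(21): 19·(21−9)=228≡20 → U
S(18): 19·(18−9)=171≡15 → P
R(17): 19·(17−9)=152≡22 → W
I(8): 19·(8−9)=-19≡7 → H
P(15): 19·(15−9)=114≡10 → K
H(7): 19·(7−9)=-38≡14 → O
B(1): 19·(1−9)=-152≡4 → E
E(4): 19·(4−9)=-95≡9 → J

SCUPWHKOEJ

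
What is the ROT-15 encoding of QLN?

Q(16): 16+15=31≡5 → F
L(11): 11+15=26≡0 → A
N(13): 13+15=28≡2 → C

FAC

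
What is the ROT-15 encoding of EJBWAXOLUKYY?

TYQLPMDAJZNN

E(4): 4+15=19 → T
J(9): 9+15=24 → Y
B(1): 1+15=16 → Q
W(22): 22+15=37≡11 → L
A(0): 0+15=15 → P
X(23): 23+15=38≡12 → M
O(14): 14+15=29≡3 → D
L(11): 11+15=26≡0 → A
U(20): 20+15=35≡9 → J
K(10): 10+15=25 → Z
Y(24): 24+15=39≡13 → N
Y(24): 24+15=39≡13 → N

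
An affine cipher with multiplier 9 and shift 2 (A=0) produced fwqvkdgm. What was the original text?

jiqfydme

The inverse of 9 mod 26 is 3, since 9·3=27≡1. Apply D(y)=3·(y−2) mod 26:
f(5): 3·(5−2)=9 → j
w(22): 3·(22−2)=60≡8 → i
q(16): 3·(16−2)=42≡16 → q
v(21): 3·(21−2)=57≡5 → f
k(10): 3·(10−2)=24 → y
d(3): 3·(3−2)=3 → d
g(6): 3·(6−2)=12 → m
m(12): 3·(12−2)=30≡4 → e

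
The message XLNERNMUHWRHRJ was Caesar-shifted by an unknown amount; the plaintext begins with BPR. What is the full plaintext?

From the crib: X(23)−B(1)=22, so the shift is 22.
Subtract 22 from each ciphertext letter:
X(23): 23−22=1 → B
L(11): 11−22=-11≡15 → P
N(13): 13−22=-9≡17 → R
E(4): 4−22=-18≡8 → I
R(17): 17−22=-5≡21 → V
N(13): 13−22=-9≡17 → R
M(12): 12−22=-10≡16 → Q
U(20): 20−22=-2≡24 → Y
H(7): 7−22=-15≡11 → L
W(22): 22−22=0 → A
R(17): 17−22=-5≡21 → V
H(7): 7−22=-15≡11 → L
R(17): 17−22=-5≡21 → V
J(9): 9−22=-13≡13 → N

BPRIVRQYLAVLVN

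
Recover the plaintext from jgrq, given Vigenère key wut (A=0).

Repeat the key across the ciphertext: wutw
j(9)−w(22): -13≡13 → n
g(6)−u(20): -14≡12 → m
r(17)−t(19): -2≡24 → y
q(16)−w(22): -6≡20 → u

nmyu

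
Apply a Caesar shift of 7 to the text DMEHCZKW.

D(3): 3+7=10 → K
M(12): 12+7=19 → T
E(4): 4+7=11 → L
H(7): 7+7=14 → O
C(2): 2+7=9 → J
Z(25): 25+7=32≡6 → G
K(10): 10+7=17 → R
W(22): 22+7=29≡3 → D

KTLOJGRD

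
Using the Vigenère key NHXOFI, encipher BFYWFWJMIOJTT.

Repeat the key across the message: NHXOFINHXOFIN
B(1)+N(13): 14 → O
F(5)+H(7): 12 → M
Y(24)+X(23): 47≡21 → V
W(22)+O(14): 36≡10 → K
F(5)+F(5): 10 → K
W(22)+I(8): 30≡4 → E
J(9)+N(13): 22 → W
M(12)+H(7): 19 → T
I(8)+X(23): 31≡5 → F
O(14)+O(14): 28≡2 → C
J(9)+F(5): 14 → O
T(19)+I(8): 27≡1 → B
T(19)+N(13): 32≡6 → G

OMVKKEWTFCOBG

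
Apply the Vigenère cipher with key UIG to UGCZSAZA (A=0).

OOITAGTI

Repeat the key across the message: UIGUIGUI
U(20)+U(20): 40≡14 → O
G(6)+I(8): 14 → O
C(2)+G(6): 8 → I
Z(25)+U(20): 45≡19 → T
S(18)+I(8): 26≡0 → A
A(0)+G(6): 6 → G
Z(25)+U(20): 45≡19 → T
A(0)+I(8): 8 → I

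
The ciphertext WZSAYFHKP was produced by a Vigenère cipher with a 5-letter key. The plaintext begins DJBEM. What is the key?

TQRWM

Subtract each crib letter from the matching ciphertext letter (mod 26):
W(22)−D(3)=19 → T
Z(25)−J(9)=16 → Q
S(18)−B(1)=17 → R
A(0)−E(4)=-4≡22 → W
Y(24)−M(12)=12 → M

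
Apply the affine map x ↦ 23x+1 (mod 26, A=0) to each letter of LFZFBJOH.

L(11): 23·11+1=254≡20 → U
F(5): 23·5+1=116≡12 → M
Z(25): 23·25+1=576≡4 → E
F(5): 23·5+1=116≡12 → M
B(1): 23·1+1=24 → Y
J(9): 23·9+1=208≡0 → A
O(14): 23·14+1=323≡11 → L
H(7): 23·7+1=162≡6 → G

UMEMYALG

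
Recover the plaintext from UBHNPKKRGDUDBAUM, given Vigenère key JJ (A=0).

Repeat the key across the ciphertext: JJJJJJJJJJJJJJJJ
U(20)−J(9): 11 → L
B(1)−J(9): -8≡18 → S
H(7)−J(9): -2≡24 → Y
N(13)−J(9): 4 → E
P(15)−J(9): 6 → G
K(10)−J(9): 1 → B
K(10)−J(9): 1 → B
R(17)−J(9): 8 → I
G(6)−J(9): -3≡23 → X
D(3)−J(9): -6≡20 → U
U(20)−J(9): 11 → L
D(3)−J(9): -6≡20 → U
B(1)−J(9): -8≡18 → S
A(0)−J(9): -9≡17 → R
U(20)−J(9): 11 → L
M(12)−J(9): 3 → D

LSYEGBBIXULUSRLD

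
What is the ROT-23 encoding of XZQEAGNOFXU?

X(23): 23+23=46≡20 → U
Z(25): 25+23=48≡22 → W
Q(16): 16+23=39≡13 → N
E(4): 4+23=27≡1 → B
A(0): 0+23=23 → X
G(6): 6+23=29≡3 → D
N(13): 13+23=36≡10 → K
O(14): 14+23=37≡11 → L
F(5): 5+23=28≡2 → C
X(23): 23+23=46≡20 → U
U(20): 20+23=43≡17 → R

UWNBXDKLCUR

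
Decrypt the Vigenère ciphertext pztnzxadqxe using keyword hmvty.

Repeat the key across the ciphertext: hmvtyhmvtyh
p(15)−h(7): 8 → i
z(25)−m(12): 13 → n
t(19)−v(21): -2≡24 → y
n(13)−t(19): -6≡20 → u
z(25)−y(24): 1 → b
x(23)−h(7): 16 → q
a(0)−m(12): -12≡14 → o
d(3)−v(21): -18≡8 → i
q(16)−t(19): -3≡23 → x
x(23)−y(24): -1≡25 → z
e(4)−h(7): -3≡23 → x

inyubqoixzx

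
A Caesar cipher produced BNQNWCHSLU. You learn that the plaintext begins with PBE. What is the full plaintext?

PBEBKQVGZI

From the crib: B(1)−P(15)=-14≡12, so the shift is 12.
Subtract 12 from each ciphertext letter:
B(1): 1−12=-11≡15 → P
N(13): 13−12=1 → B
Q(16): 16−12=4 → E
N(13): 13−12=1 → B
W(22): 22−12=10 → K
C(2): 2−12=-10≡16 → Q
H(7): 7−12=-5≡21 → V
S(18): 18−12=6 → G
L(11): 11−12=-1≡25 → Z
U(20): 20−12=8 → I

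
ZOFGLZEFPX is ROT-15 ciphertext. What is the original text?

KZQRWKPQAI

Z(25): 25−15=10 → K
O(14): 14−15=-1≡25 → Z
F(5): 5−15=-10≡16 → Q
G(6): 6−15=-9≡17 → R
L(11): 11−15=-4≡22 → W
Z(25): 25−15=10 → K
E(4): 4−15=-11≡15 → P
F(5): 5−15=-10≡16 → Q
P(15): 15−15=0 → A
X(23): 23−15=8 → I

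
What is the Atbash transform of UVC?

FEX

U(20) → F(5)
V(21) → E(4)
C(2) → X(23)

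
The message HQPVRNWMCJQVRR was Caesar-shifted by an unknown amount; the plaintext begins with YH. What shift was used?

From the crib: H(7)−Y(24)=-17≡9, so the shift is 9.

9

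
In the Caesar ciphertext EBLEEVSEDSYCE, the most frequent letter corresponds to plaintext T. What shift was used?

11

The most frequent ciphertext letter is E (appears 5 times).
E is position 4; T is position 19.
Shift = -15≡11.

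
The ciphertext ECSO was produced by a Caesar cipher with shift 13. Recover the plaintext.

E(4): 4−13=-9≡17 → R
C(2): 2−13=-11≡15 → P
S(18): 18−13=5 → F
O(14): 14−13=1 → B

RPFB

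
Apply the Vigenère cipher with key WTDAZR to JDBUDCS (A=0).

FWEUCTO

Repeat the key across the message: WTDAZRW
J(9)+W(22): 31≡5 → F
D(3)+T(19): 22 → W
B(1)+D(3): 4 → E
U(20)+A(0): 20 → U
D(3)+Z(25): 28≡2 → C
C(2)+R(17): 19 → T
S(18)+W(22): 40≡14 → O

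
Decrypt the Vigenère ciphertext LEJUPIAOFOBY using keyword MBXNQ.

Repeat the key across the ciphertext: MBXNQMBXNQMB
L(11)−M(12): -1≡25 → Z
E(4)−B(1): 3 → D
J(9)−X(23): -14≡12 → M
U(20)−N(13): 7 → H
P(15)−Q(16): -1≡25 → Z
I(8)−M(12): -4≡22 → W
A(0)−B(1): -1≡25 → Z
O(14)−X(23): -9≡17 → R
F(5)−N(13): -8≡18 → S
O(14)−Q(16): -2≡24 → Y
B(1)−M(12): -11≡15 → P
Y(24)−B(1): 23 → X

ZDMHZWZRSYPX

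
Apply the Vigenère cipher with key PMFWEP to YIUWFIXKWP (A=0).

Repeat the key across the message: PMFWEPPMFW
Y(24)+P(15): 39≡13 → N
I(8)+M(12): 20 → U
U(20)+F(5): 25 → Z
W(22)+W(22): 44≡18 → S
F(5)+E(4): 9 → J
I(8)+P(15): 23 → X
X(23)+P(15): 38≡12 → M
K(10)+M(12): 22 → W
W(22)+F(5): 27≡1 → B
P(15)+W(22): 37≡11 → L

NUZSJXMWBL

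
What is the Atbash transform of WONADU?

DLMZWF

W(22) → D(3)
O(14) → L(11)
N(13) → M(12)
A(0) → Z(25)
D(3) → W(22)
U(20) → F(5)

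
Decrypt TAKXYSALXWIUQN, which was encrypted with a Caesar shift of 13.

GNXKLFNYKJVHDA

T(19): 19−13=6 → G
A(0): 0−13=-13≡13 → N
K(10): 10−13=-3≡23 → X
X(23): 23−13=10 → K
Y(24): 24−13=11 → L
S(18): 18−13=5 → F
A(0): 0−13=-13≡13 → N
L(11): 11−13=-2≡24 → Y
X(23): 23−13=10 → K
W(22): 22−13=9 → J
I(8): 8−13=-5≡21 → V
U(20): 20−13=7 → H
Q(16): 16−13=3 → D
N(13): 13−13=0 → A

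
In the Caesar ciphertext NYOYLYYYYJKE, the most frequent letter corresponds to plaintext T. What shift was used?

5

The most frequent ciphertext letter is Y (appears 6 times).
Y is position 24; T is position 19.
Shift = 5.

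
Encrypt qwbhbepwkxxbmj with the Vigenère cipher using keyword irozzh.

Repeat the key across the message: irozzhirozzhir
q(16)+i(8): 24 → y
w(22)+r(17): 39≡13 → n
b(1)+o(14): 15 → p
h(7)+z(25): 32≡6 → g
b(1)+z(25): 26≡0 → a
e(4)+h(7): 11 → l
p(15)+i(8): 23 → x
w(22)+r(17): 39≡13 → n
k(10)+o(14): 24 → y
x(23)+z(25): 48≡22 → w
x(23)+z(25): 48≡22 → w
b(1)+h(7): 8 → i
m(12)+i(8): 20 → u
j(9)+r(17): 26≡0 → a

ynpgalxnywwiua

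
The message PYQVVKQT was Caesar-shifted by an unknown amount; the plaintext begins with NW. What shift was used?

From the crib: P(15)−N(13)=2, so the shift is 2.

2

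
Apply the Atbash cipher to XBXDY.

X(23) → C(2)
B(1) → Y(24)
X(23) → C(2)
D(3) → W(22)
Y(24) → B(1)

CYCWB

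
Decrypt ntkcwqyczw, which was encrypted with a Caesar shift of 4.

n(13): 13−4=9 → j
t(19): 19−4=15 → p
k(10): 10−4=6 → g
c(2): 2−4=-2≡24 → y
w(22): 22−4=18 → s
q(16): 16−4=12 → m
y(24): 24−4=20 → u
c(2): 2−4=-2≡24 → y
z(25): 25−4=21 → v
w(22): 22−4=18 → s

jpgysmuyvs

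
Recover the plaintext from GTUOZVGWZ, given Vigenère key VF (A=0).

Repeat the key across the ciphertext: VFVFVFVFV
G(6)−V(21): -15≡11 → L
T(19)−F(5): 14 → O
U(20)−V(21): -1≡25 → Z
O(14)−F(5): 9 → J
Z(25)−V(21): 4 → E
V(21)−F(5): 16 → Q
G(6)−V(21): -15≡11 → L
W(22)−F(5): 17 → R
Z(25)−V(21): 4 → E

LOZJEQLRE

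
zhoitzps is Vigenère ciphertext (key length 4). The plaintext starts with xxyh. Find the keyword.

Subtract each crib letter from the matching ciphertext letter (mod 26):
z(25)−x(23)=2 → c
h(7)−x(23)=-16≡10 → k
o(14)−y(24)=-10≡16 → q
i(8)−h(7)=1 → b

ckqb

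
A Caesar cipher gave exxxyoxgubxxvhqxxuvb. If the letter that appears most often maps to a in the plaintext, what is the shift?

23

The most frequent ciphertext letter is x (appears 8 times).
x is position 23; a is position 0.
Shift = 23.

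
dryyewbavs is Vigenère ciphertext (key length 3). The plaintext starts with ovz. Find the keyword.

pwz

Subtract each crib letter from the matching ciphertext letter (mod 26):
d(3)−o(14)=-11≡15 → p
r(17)−v(21)=-4≡22 → w
y(24)−z(25)=-1≡25 → z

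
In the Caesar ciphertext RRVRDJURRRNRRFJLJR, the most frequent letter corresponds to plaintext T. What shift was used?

24

The most frequent ciphertext letter is R (appears 9 times).
R is position 17; T is position 19.
Shift = -2≡24.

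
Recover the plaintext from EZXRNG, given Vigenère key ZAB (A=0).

Repeat the key across the ciphertext: ZABZAB
E(4)−Z(25): -21≡5 → F
Z(25)−A(0): 25 → Z
X(23)−B(1): 22 → W
R(17)−Z(25): -8≡18 → S
N(13)−A(0): 13 → N
G(6)−B(1): 5 → F

FZWSNF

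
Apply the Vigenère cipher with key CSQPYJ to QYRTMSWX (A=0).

Repeat the key across the message: CSQPYJCS
Q(16)+C(2): 18 → S
Y(24)+S(18): 42≡16 → Q
R(17)+Q(16): 33≡7 → H
T(19)+P(15): 34≡8 → I
M(12)+Y(24): 36≡10 → K
S(18)+J(9): 27≡1 → B
W(22)+C(2): 24 → Y
X(23)+S(18): 41≡15 → P

SQHIKBYP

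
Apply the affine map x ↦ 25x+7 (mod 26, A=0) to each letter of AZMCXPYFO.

HIVFKSJCT

A(0): 25·0+7=7 → H
Z(25): 25·25+7=632≡8 → I
M(12): 25·12+7=307≡21 → V
C(2): 25·2+7=57≡5 → F
X(23): 25·23+7=582≡10 → K
P(15): 25·15+7=382≡18 → S
Y(24): 25·24+7=607≡9 → J
F(5): 25·5+7=132≡2 → C
O(14): 25·14+7=357≡19 → T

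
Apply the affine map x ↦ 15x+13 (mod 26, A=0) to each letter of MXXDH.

M(12): 15·12+13=193≡11 → L
X(23): 15·23+13=358≡20 → U
X(23): 15·23+13=358≡20 → U
D(3): 15·3+13=58≡6 → G
H(7): 15·7+13=118≡14 → O

LUUGO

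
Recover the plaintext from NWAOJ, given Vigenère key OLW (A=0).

ZLEAY

Repeat the key across the ciphertext: OLWOL
N(13)−O(14): -1≡25 → Z
W(22)−L(11): 11 → L
A(0)−W(22): -22≡4 → E
O(14)−O(14): 0 → A
J(9)−L(11): -2≡24 → Y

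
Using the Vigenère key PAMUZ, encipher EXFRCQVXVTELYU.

TXRLBFVJPSTLKO

Repeat the key across the message: PAMUZPAMUZPAMU
E(4)+P(15): 19 → T
X(23)+A(0): 23 → X
F(5)+M(12): 17 → R
R(17)+U(20): 37≡11 → L
C(2)+Z(25): 27≡1 → B
Q(16)+P(15): 31≡5 → F
V(21)+A(0): 21 → V
X(23)+M(12): 35≡9 → J
V(21)+U(20): 41≡15 → P
T(19)+Z(25): 44≡18 → S
E(4)+P(15): 19 → T
L(11)+A(0): 11 → L
Y(24)+M(12): 36≡10 → K
U(20)+U(20): 40≡14 → O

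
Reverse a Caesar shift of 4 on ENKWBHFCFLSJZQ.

AJGSXDBYBHOFVM

E(4): 4−4=0 → A
N(13): 13−4=9 → J
K(10): 10−4=6 → G
W(22): 22−4=18 → S
B(1): 1−4=-3≡23 → X
H(7): 7−4=3 → D
F(5): 5−4=1 → B
C(2): 2−4=-2≡24 → Y
F(5): 5−4=1 → B
L(11): 11−4=7 → H
S(18): 18−4=14 → O
J(9): 9−4=5 → F
Z(25): 25−4=21 → V
Q(16): 16−4=12 → M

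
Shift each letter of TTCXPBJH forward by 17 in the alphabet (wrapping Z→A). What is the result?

T(19): 19+17=36≡10 → K
T(19): 19+17=36≡10 → K
C(2): 2+17=19 → T
X(23): 23+17=40≡14 → O
P(15): 15+17=32≡6 → G
B(1): 1+17=18 → S
J(9): 9+17=26≡0 → A
H(7): 7+17=24 → Y

KKTOGSAY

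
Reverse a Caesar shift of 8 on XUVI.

PMNA

X(23): 23−8=15 → P
U(20): 20−8=12 → M
V(21): 21−8=13 → N
I(8): 8−8=0 → A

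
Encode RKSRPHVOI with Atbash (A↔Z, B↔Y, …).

R(17) → I(8)
K(10) → P(15)
S(18) → H(7)
R(17) → I(8)
P(15) → K(10)
H(7) → S(18)
V(21) → E(4)
O(14) → L(11)
I(8) → R(17)

IPHIKSELR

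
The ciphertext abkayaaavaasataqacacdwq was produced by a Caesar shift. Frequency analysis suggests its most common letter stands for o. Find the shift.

12

The most frequent ciphertext letter is a (appears 11 times).
a is position 0; o is position 14.
Shift = -14≡12.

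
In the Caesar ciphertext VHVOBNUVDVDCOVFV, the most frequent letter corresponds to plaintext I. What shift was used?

The most frequent ciphertext letter is V (appears 6 times).
V is position 21; I is position 8.
Shift = 13.

13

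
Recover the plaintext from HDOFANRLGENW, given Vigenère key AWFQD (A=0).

Repeat the key across the ciphertext: AWFQDAWFQDAW
H(7)−A(0): 7 → H
D(3)−W(22): -19≡7 → H
O(14)−F(5): 9 → J
F(5)−Q(16): -11≡15 → P
A(0)−D(3): -3≡23 → X
N(13)−A(0): 13 → N
R(17)−W(22): -5≡21 → V
L(11)−F(5): 6 → G
G(6)−Q(16): -10≡16 → Q
E(4)−D(3): 1 → B
N(13)−A(0): 13 → N
W(22)−W(22): 0 → A

HHJPXNVGQBNA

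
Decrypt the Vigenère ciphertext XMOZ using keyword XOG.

AYIC

Repeat the key across the ciphertext: XOGX
X(23)−X(23): 0 → A
M(12)−O(14): -2≡24 → Y
O(14)−G(6): 8 → I
Z(25)−X(23): 2 → C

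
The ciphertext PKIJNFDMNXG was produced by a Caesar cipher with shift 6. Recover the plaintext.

JECDHZXGHRA

P(15): 15−6=9 → J
K(10): 10−6=4 → E
I(8): 8−6=2 → C
J(9): 9−6=3 → D
N(13): 13−6=7 → H
F(5): 5−6=-1≡25 → Z
D(3): 3−6=-3≡23 → X
M(12): 12−6=6 → G
N(13): 13−6=7 → H
X(23): 23−6=17 → R
G(6): 6−6=0 → A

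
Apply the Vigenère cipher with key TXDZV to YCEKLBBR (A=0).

Repeat the key across the message: TXDZVTXD
Y(24)+T(19): 43≡17 → R
C(2)+X(23): 25 → Z
E(4)+D(3): 7 → H
K(10)+Z(25): 35≡9 → J
L(11)+V(21): 32≡6 → G
B(1)+T(19): 20 → U
B(1)+X(23): 24 → Y
R(17)+D(3): 20 → U

RZHJGUYU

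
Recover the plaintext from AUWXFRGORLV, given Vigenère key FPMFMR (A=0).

Repeat the key across the ciphertext: FPMFMRFPMFM
A(0)−F(5): -5≡21 → V
U(20)−P(15): 5 → F
W(22)−M(12): 10 → K
X(23)−F(5): 18 → S
F(5)−M(12): -7≡19 → T
R(17)−R(17): 0 → A
G(6)−F(5): 1 → B
O(14)−P(15): -1≡25 → Z
R(17)−M(12): 5 → F
L(11)−F(5): 6 → G
V(21)−M(12): 9 → J

VFKSTABZFGJ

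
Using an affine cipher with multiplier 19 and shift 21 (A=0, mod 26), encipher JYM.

KJP

J(9): 19·9+21=192≡10 → K
Y(24): 19·24+21=477≡9 → J
M(12): 19·12+21=249≡15 → P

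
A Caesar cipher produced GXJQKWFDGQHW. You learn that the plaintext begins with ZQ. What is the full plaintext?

ZQCJDPYWZJAP

From the crib: G(6)−Z(25)=-19≡7, so the shift is 7.
Subtract 7 from each ciphertext letter:
G(6): 6−7=-1≡25 → Z
X(23): 23−7=16 → Q
J(9): 9−7=2 → C
Q(16): 16−7=9 → J
K(10): 10−7=3 → D
W(22): 22−7=15 → P
F(5): 5−7=-2≡24 → Y
D(3): 3−7=-4≡22 → W
G(6): 6−7=-1≡25 → Z
Q(16): 16−7=9 → J
H(7): 7−7=0 → A
W(22): 22−7=15 → P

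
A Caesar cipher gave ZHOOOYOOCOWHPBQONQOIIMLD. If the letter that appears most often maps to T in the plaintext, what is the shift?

The most frequent ciphertext letter is O (appears 8 times).
O is position 14; T is position 19.
Shift = -5≡21.

21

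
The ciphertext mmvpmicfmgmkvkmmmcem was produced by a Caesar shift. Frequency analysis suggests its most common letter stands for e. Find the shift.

8

The most frequent ciphertext letter is m (appears 9 times).
m is position 12; e is position 4.
Shift = 8.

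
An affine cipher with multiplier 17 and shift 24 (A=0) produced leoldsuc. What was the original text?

The inverse of 17 mod 26 is 23, since 17·23=391≡1. Apply D(y)=23·(y−24) mod 26:
l(11): 23·(11−24)=-299≡13 → n
e(4): 23·(4−24)=-460≡8 → i
o(14): 23·(14−24)=-230≡4 → e
l(11): 23·(11−24)=-299≡13 → n
d(3): 23·(3−24)=-483≡11 → l
s(18): 23·(18−24)=-138≡18 → s
u(20): 23·(20−24)=-92≡12 → m
c(2): 23·(2−24)=-506≡14 → o

nienlsmo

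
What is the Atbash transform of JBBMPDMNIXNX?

J(9) → Q(16)
B(1) → Y(24)
B(1) → Y(24)
M(12) → N(13)
P(15) → K(10)
D(3) → W(22)
M(12) → N(13)
N(13) → M(12)
I(8) → R(17)
X(23) → C(2)
N(13) → M(12)
X(23) → C(2)

QYYNKWNMRCMC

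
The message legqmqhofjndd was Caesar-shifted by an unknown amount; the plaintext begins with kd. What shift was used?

1

From the crib: l(11)−k(10)=1, so the shift is 1.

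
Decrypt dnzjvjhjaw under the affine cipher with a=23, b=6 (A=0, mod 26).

The inverse of 23 mod 26 is 17, since 23·17=391≡1. Apply D(y)=17·(y−6) mod 26:
d(3): 17·(3−6)=-51≡1 → b
n(13): 17·(13−6)=119≡15 → p
z(25): 17·(25−6)=323≡11 → l
j(9): 17·(9−6)=51≡25 → z
v(21): 17·(21−6)=255≡21 → v
j(9): 17·(9−6)=51≡25 → z
h(7): 17·(7−6)=17 → r
j(9): 17·(9−6)=51≡25 → z
a(0): 17·(0−6)=-102≡2 → c
w(22): 17·(22−6)=272≡12 → m

bplzvzrzcm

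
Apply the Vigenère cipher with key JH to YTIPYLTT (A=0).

HARWHSCA

Repeat the key across the message: JHJHJHJH
Y(24)+J(9): 33≡7 → H
T(19)+H(7): 26≡0 → A
I(8)+J(9): 17 → R
P(15)+H(7): 22 → W
Y(24)+J(9): 33≡7 → H
L(11)+H(7): 18 → S
T(19)+J(9): 28≡2 → C
T(19)+H(7): 26≡0 → A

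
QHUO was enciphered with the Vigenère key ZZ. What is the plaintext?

RIVP

Repeat the key across the ciphertext: ZZZZ
Q(16)−Z(25): -9≡17 → R
H(7)−Z(25): -18≡8 → I
U(20)−Z(25): -5≡21 → V
O(14)−Z(25): -11≡15 → P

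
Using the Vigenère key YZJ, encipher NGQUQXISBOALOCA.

LFZSPGGRKMZUMBJ

Repeat the key across the message: YZJYZJYZJYZJYZJ
N(13)+Y(24): 37≡11 → L
G(6)+Z(25): 31≡5 → F
Q(16)+J(9): 25 → Z
U(20)+Y(24): 44≡18 → S
Q(16)+Z(25): 41≡15 → P
X(23)+J(9): 32≡6 → G
I(8)+Y(24): 32≡6 → G
S(18)+Z(25): 43≡17 → R
B(1)+J(9): 10 → K
O(14)+Y(24): 38≡12 → M
A(0)+Z(25): 25 → Z
L(11)+J(9): 20 → U
O(14)+Y(24): 38≡12 → M
C(2)+Z(25): 27≡1 → B
A(0)+J(9): 9 → J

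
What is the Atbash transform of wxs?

w(22) → d(3)
x(23) → c(2)
s(18) → h(7)

dch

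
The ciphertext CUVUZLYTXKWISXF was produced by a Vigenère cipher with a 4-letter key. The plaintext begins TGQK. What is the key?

Subtract each crib letter from the matching ciphertext letter (mod 26):
C(2)−T(19)=-17≡9 → J
U(20)−G(6)=14 → O
V(21)−Q(16)=5 → F
U(20)−K(10)=10 → K

JOFK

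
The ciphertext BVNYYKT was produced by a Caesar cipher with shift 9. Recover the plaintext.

SMEPPBK

B(1): 1−9=-8≡18 → S
V(21): 21−9=12 → M
N(13): 13−9=4 → E
Y(24): 24−9=15 → P
Y(24): 24−9=15 → P
K(10): 10−9=1 → B
T(19): 19−9=10 → K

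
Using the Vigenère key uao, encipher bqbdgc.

Repeat the key across the message: uaouao
b(1)+u(20): 21 → v
q(16)+a(0): 16 → q
b(1)+o(14): 15 → p
d(3)+u(20): 23 → x
g(6)+a(0): 6 → g
c(2)+o(14): 16 → q

vqpxgq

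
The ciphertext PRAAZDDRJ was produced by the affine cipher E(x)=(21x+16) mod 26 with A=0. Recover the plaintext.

The inverse of 21 mod 26 is 5, since 21·5=105≡1. Apply D(y)=5·(y−16) mod 26:
P(15): 5·(15−16)=-5≡21 → V
R(17): 5·(17−16)=5 → F
A(0): 5·(0−16)=-80≡24 → Y
A(0): 5·(0−16)=-80≡24 → Y
Z(25): 5·(25−16)=45≡19 → T
D(3): 5·(3−16)=-65≡13 → N
D(3): 5·(3−16)=-65≡13 → N
R(17): 5·(17−16)=5 → F
J(9): 5·(9−16)=-35≡17 → R

VFYYTNNFR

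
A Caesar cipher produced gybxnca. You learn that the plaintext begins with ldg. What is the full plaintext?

From the crib: g(6)−l(11)=-5≡21, so the shift is 21.
Subtract 21 from each ciphertext letter:
g(6): 6−21=-15≡11 → l
y(24): 24−21=3 → d
b(1): 1−21=-20≡6 → g
x(23): 23−21=2 → c
n(13): 13−21=-8≡18 → s
c(2): 2−21=-19≡7 → h
a(0): 0−21=-21≡5 → f

ldgcshf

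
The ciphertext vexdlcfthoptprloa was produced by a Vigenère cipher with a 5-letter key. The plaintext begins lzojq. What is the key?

Subtract each crib letter from the matching ciphertext letter (mod 26):
v(21)−l(11)=10 → k
e(4)−z(25)=-21≡5 → f
x(23)−o(14)=9 → j
d(3)−j(9)=-6≡20 → u
l(11)−q(16)=-5≡21 → v

kfjuv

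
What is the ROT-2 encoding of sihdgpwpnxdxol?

s(18): 18+2=20 → u
i(8): 8+2=10 → k
h(7): 7+2=9 → j
d(3): 3+2=5 → f
g(6): 6+2=8 → i
p(15): 15+2=17 → r
w(22): 22+2=24 → y
p(15): 15+2=17 → r
n(13): 13+2=15 → p
x(23): 23+2=25 → z
d(3): 3+2=5 → f
x(23): 23+2=25 → z
o(14): 14+2=16 → q
l(11): 11+2=13 → n

ukjfiryrpzfzqn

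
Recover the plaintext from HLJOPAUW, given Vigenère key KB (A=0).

Repeat the key across the ciphertext: KBKBKBKB
H(7)−K(10): -3≡23 → X
L(11)−B(1): 10 → K
J(9)−K(10): -1≡25 → Z
O(14)−B(1): 13 → N
P(15)−K(10): 5 → F
A(0)−B(1): -1≡25 → Z
U(20)−K(10): 10 → K
W(22)−B(1): 21 → V

XKZNFZKV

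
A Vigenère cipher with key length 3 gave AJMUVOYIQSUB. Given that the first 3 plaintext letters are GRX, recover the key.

USP

Subtract each crib letter from the matching ciphertext letter (mod 26):
A(0)−G(6)=-6≡20 → U
J(9)−R(17)=-8≡18 → S
M(12)−X(23)=-11≡15 → P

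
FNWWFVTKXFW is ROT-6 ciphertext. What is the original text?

F(5): 5−6=-1≡25 → Z
N(13): 13−6=7 → H
W(22): 22−6=16 → Q
W(22): 22−6=16 → Q
F(5): 5−6=-1≡25 → Z
V(21): 21−6=15 → P
T(19): 19−6=13 → N
K(10): 10−6=4 → E
X(23): 23−6=17 → R
F(5): 5−6=-1≡25 → Z
W(22): 22−6=16 → Q

ZHQQZPNERZQ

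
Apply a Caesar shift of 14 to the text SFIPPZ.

S(18): 18+14=32≡6 → G
F(5): 5+14=19 → T
I(8): 8+14=22 → W
P(15): 15+14=29≡3 → D
P(15): 15+14=29≡3 → D
Z(25): 25+14=39≡13 → N

GTWDDN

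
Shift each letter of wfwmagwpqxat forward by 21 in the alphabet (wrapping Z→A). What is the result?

w(22): 22+21=43≡17 → r
f(5): 5+21=26≡0 → a
w(22): 22+21=43≡17 → r
m(12): 12+21=33≡7 → h
a(0): 0+21=21 → v
g(6): 6+21=27≡1 → b
w(22): 22+21=43≡17 → r
p(15): 15+21=36≡10 → k
q(16): 16+21=37≡11 → l
x(23): 23+21=44≡18 → s
a(0): 0+21=21 → v
t(19): 19+21=40≡14 → o

rarhvbrklsvo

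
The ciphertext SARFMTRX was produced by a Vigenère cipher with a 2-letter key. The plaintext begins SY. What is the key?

AC

Subtract each crib letter from the matching ciphertext letter (mod 26):
S(18)−S(18)=0 → A
A(0)−Y(24)=-24≡2 → C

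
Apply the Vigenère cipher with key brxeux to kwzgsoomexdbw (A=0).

lnwkmlpdbbxyx

Repeat the key across the message: brxeuxbrxeuxb
k(10)+b(1): 11 → l
w(22)+r(17): 39≡13 → n
z(25)+x(23): 48≡22 → w
g(6)+e(4): 10 → k
s(18)+u(20): 38≡12 → m
o(14)+x(23): 37≡11 → l
o(14)+b(1): 15 → p
m(12)+r(17): 29≡3 → d
e(4)+x(23): 27≡1 → b
x(23)+e(4): 27≡1 → b
d(3)+u(20): 23 → x
b(1)+x(23): 24 → y
w(22)+b(1): 23 → x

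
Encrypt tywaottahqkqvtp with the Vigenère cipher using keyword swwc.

Repeat the key across the message: swwcswwcswwcsww
t(19)+s(18): 37≡11 → l
y(24)+w(22): 46≡20 → u
w(22)+w(22): 44≡18 → s
a(0)+c(2): 2 → c
o(14)+s(18): 32≡6 → g
t(19)+w(22): 41≡15 → p
t(19)+w(22): 41≡15 → p
a(0)+c(2): 2 → c
h(7)+s(18): 25 → z
q(16)+w(22): 38≡12 → m
k(10)+w(22): 32≡6 → g
q(16)+c(2): 18 → s
v(21)+s(18): 39≡13 → n
t(19)+w(22): 41≡15 → p
p(15)+w(22): 37≡11 → l

luscgppczmgsnpl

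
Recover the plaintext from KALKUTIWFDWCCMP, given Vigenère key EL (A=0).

Repeat the key across the ciphertext: ELELELELELELELE
K(10)−E(4): 6 → G
A(0)−L(11): -11≡15 → P
L(11)−E(4): 7 → H
K(10)−L(11): -1≡25 → Z
U(20)−E(4): 16 → Q
T(19)−L(11): 8 → I
I(8)−E(4): 4 → E
W(22)−L(11): 11 → L
F(5)−E(4): 1 → B
D(3)−L(11): -8≡18 → S
W(22)−E(4): 18 → S
C(2)−L(11): -9≡17 → R
C(2)−E(4): -2≡24 → Y
M(12)−L(11): 1 → B
P(15)−E(4): 11 → L

GPHZQIELBSSRYBL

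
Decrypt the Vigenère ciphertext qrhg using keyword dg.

Repeat the key across the ciphertext: dgdg
q(16)−d(3): 13 → n
r(17)−g(6): 11 → l
h(7)−d(3): 4 → e
g(6)−g(6): 0 → a

nlea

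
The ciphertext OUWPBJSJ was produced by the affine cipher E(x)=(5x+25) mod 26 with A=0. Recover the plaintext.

The inverse of 5 mod 26 is 21, since 5·21=105≡1. Apply D(y)=21·(y−25) mod 26:
O(14): 21·(14−25)=-231≡3 → D
U(20): 21·(20−25)=-105≡25 → Z
W(22): 21·(22−25)=-63≡15 → P
P(15): 21·(15−25)=-210≡24 → Y
B(1): 21·(1−25)=-504≡16 → Q
J(9): 21·(9−25)=-336≡2 → C
S(18): 21·(18−25)=-147≡9 → J
J(9): 21·(9−25)=-336≡2 → C

DZPYQCJC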